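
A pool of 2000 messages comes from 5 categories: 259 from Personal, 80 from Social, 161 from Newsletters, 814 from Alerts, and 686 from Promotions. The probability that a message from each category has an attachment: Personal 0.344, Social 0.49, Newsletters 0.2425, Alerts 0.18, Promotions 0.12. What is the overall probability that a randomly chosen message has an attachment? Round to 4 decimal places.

0.1981

Unnormalized posteriors (prior × likelihood):
  Personal: 0.1295 × 0.344 = 0.044548
  Social: 0.04 × 0.49 = 0.0196
  Newsletters: 0.0805 × 0.2425 = 0.01952125
  Alerts: 0.407 × 0.18 = 0.07326
  Promotions: 0.343 × 0.12 = 0.04116
P(attachment) = 0.044548 + 0.0196 + 0.01952125 + 0.07326 + 0.04116 = 0.19808925 → 0.1981.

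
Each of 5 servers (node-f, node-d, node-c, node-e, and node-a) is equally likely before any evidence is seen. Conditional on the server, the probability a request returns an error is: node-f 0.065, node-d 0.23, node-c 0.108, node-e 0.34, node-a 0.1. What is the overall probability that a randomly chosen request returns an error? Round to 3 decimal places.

0.169

Since the prior is uniform, the posterior is proportional to the likelihood:
  node-f: 0.065
  node-d: 0.23
  node-c: 0.108
  node-e: 0.34
  node-a: 0.1
P(error) = (1/5) × (0.065 + 0.23 + 0.108 + 0.34 + 0.1) = 0.843/5 ≈ 0.169.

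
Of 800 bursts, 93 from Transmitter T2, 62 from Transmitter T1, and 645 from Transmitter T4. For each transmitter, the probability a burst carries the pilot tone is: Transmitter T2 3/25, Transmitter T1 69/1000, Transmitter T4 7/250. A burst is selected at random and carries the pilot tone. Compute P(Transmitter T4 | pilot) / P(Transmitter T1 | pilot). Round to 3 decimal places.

4.222

By Bayes' rule, posterior ∝ prior × likelihood:
  Transmitter T2: 0.11625 × 0.12 = 0.01395
  Transmitter T1: 0.0775 × 0.069 = 0.0053475
  Transmitter T4: 0.80625 × 0.028 = 0.022575
Normalizing constant = 0.0418725.
The ratio is 0.022575 / 0.0053475 (the normalizer cancels) = 4.222.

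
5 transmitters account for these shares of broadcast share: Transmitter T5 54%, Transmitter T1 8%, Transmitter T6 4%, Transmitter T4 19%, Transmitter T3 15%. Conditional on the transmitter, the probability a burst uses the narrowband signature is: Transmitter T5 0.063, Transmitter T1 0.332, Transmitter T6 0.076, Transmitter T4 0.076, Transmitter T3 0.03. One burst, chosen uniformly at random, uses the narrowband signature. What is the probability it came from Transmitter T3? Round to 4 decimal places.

0.0545

Compute prior × likelihood for every hypothesis:
  Transmitter T5: 0.54 × 0.063 = 0.03402
  Transmitter T1: 0.08 × 0.332 = 0.02656
  Transmitter T6: 0.04 × 0.076 = 0.00304
  Transmitter T4: 0.19 × 0.076 = 0.01444
  Transmitter T3: 0.15 × 0.03 = 0.0045
Total = 0.08256.
P(Transmitter T3 | evidence) = 0.0045 / 0.08256 ≈ 0.0545.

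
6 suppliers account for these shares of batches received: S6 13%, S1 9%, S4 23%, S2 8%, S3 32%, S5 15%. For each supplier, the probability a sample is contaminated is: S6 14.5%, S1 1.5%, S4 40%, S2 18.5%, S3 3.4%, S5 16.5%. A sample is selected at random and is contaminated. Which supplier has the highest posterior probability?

By Bayes' rule, posterior ∝ prior × likelihood:
  S6: 0.13 × 0.145 = 0.01885
  S1: 0.09 × 0.015 = 0.00135
  S4: 0.23 × 0.4 = 0.092
  S2: 0.08 × 0.185 = 0.0148
  S3: 0.32 × 0.034 = 0.01088
  S5: 0.15 × 0.165 = 0.02475
Normalizing constant = 0.16263.
Largest term belongs to S4, so S4 is most probable.

S4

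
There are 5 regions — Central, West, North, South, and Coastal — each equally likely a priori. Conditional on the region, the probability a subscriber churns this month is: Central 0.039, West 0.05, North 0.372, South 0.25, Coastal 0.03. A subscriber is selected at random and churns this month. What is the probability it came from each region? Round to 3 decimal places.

Central 0.053, West 0.067, North 0.502, South 0.337, Coastal 0.040

Since the prior is uniform, the posterior is proportional to the likelihood:
  Central: 0.039
  West: 0.05
  North: 0.372
  South: 0.25
  Coastal: 0.03
Normalizing constant = 0.741.
P(Central | churn) = 0.039/0.741 ≈ 0.053
P(West | churn) = 0.05/0.741 ≈ 0.067
P(North | churn) = 0.372/0.741 ≈ 0.502
P(South | churn) = 0.25/0.741 ≈ 0.337
P(Coastal | churn) = 0.03/0.741 ≈ 0.040
(Check: 0.053+0.067+0.502+0.337+0.040 = 0.999.)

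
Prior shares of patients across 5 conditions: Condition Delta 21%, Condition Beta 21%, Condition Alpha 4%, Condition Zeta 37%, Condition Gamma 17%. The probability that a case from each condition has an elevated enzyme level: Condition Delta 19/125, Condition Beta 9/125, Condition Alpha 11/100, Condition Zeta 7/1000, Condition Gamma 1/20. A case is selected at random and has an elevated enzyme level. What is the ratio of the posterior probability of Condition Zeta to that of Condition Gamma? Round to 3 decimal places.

0.305

Unnormalized posteriors (prior × likelihood):
  Condition Delta: 0.21 × 0.152 = 0.03192
  Condition Beta: 0.21 × 0.072 = 0.01512
  Condition Alpha: 0.04 × 0.11 = 0.0044
  Condition Zeta: 0.37 × 0.007 = 0.00259
  Condition Gamma: 0.17 × 0.05 = 0.0085
Total = 0.06253.
The ratio is 0.00259 / 0.0085 (the normalizer cancels) = 0.305.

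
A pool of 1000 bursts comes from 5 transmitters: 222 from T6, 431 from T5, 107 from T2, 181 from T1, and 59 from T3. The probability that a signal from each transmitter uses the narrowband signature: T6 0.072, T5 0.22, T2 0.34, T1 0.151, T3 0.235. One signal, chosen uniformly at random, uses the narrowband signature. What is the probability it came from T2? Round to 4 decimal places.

0.1931

Compute prior × likelihood for every hypothesis:
  T6: 0.222 × 0.072 = 0.015984
  T5: 0.431 × 0.22 = 0.09482
  T2: 0.107 × 0.34 = 0.03638
  T1: 0.181 × 0.151 = 0.027331
  T3: 0.059 × 0.235 = 0.013865
Total = 0.18838.
P(T2 | evidence) = 0.03638 / 0.18838 ≈ 0.1931.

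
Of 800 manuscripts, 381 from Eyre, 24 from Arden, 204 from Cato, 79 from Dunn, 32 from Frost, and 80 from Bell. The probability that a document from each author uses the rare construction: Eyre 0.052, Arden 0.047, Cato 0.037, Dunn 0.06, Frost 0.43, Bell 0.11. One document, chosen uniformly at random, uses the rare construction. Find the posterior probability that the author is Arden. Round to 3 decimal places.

Compute prior × likelihood for every hypothesis:
  Eyre: 0.47625 × 0.052 = 0.024765
  Arden: 0.03 × 0.047 = 0.00141
  Cato: 0.255 × 0.037 = 0.009435
  Dunn: 0.09875 × 0.06 = 0.005925
  Frost: 0.04 × 0.43 = 0.0172
  Bell: 0.1 × 0.11 = 0.011
Sum = 0.069735.
P(Arden | evidence) = 0.00141 / 0.069735 ≈ 0.020.

0.020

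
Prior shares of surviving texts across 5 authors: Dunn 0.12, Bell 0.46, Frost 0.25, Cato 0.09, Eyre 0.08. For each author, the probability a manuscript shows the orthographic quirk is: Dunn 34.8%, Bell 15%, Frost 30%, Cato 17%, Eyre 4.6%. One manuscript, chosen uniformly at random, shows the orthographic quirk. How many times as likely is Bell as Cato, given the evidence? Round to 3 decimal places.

4.510

Unnormalized posteriors (prior × likelihood):
  Dunn: 0.12 × 0.348 = 0.04176
  Bell: 0.46 × 0.15 = 0.069
  Frost: 0.25 × 0.3 = 0.075
  Cato: 0.09 × 0.17 = 0.0153
  Eyre: 0.08 × 0.046 = 0.00368
Normalizing constant = 0.20474.
The ratio is 0.069 / 0.0153 (the normalizer cancels) = 4.510.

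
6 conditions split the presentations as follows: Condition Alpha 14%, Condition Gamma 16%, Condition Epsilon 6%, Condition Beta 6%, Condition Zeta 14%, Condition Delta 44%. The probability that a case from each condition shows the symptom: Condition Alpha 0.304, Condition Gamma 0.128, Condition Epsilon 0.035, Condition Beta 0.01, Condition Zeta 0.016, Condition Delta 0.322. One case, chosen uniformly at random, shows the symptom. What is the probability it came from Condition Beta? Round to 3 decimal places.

Compute prior × likelihood for every hypothesis:
  Condition Alpha: 0.14 × 0.304 = 0.04256
  Condition Gamma: 0.16 × 0.128 = 0.02048
  Condition Epsilon: 0.06 × 0.035 = 0.0021
  Condition Beta: 0.06 × 0.01 = 0.0006
  Condition Zeta: 0.14 × 0.016 = 0.00224
  Condition Delta: 0.44 × 0.322 = 0.14168
Total = 0.20966.
P(Condition Beta | evidence) = 0.0006 / 0.20966 ≈ 0.003.

0.003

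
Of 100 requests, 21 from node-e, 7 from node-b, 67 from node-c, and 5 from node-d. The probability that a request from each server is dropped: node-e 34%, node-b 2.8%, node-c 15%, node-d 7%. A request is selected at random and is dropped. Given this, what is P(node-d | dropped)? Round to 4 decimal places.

Prior × likelihood for each hypothesis:
  node-e: 0.21 × 0.34 = 0.0714
  node-b: 0.07 × 0.028 = 0.00196
  node-c: 0.67 × 0.15 = 0.1005
  node-d: 0.05 × 0.07 = 0.0035
Normalizing constant = 0.17736.
P(node-d | evidence) = 0.0035 / 0.17736 ≈ 0.0197.

0.0197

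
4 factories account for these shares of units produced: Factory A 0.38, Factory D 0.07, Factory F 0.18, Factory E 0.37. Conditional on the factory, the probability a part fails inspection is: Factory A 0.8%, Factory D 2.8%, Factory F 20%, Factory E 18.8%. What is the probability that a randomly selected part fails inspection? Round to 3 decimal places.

Compute prior × likelihood for every hypothesis:
  Factory A: 0.38 × 0.008 = 0.00304
  Factory D: 0.07 × 0.028 = 0.00196
  Factory F: 0.18 × 0.2 = 0.036
  Factory E: 0.37 × 0.188 = 0.06956
P(nonconforming) = 0.00304 + 0.00196 + 0.036 + 0.06956 = 0.11056 → 0.111.

0.111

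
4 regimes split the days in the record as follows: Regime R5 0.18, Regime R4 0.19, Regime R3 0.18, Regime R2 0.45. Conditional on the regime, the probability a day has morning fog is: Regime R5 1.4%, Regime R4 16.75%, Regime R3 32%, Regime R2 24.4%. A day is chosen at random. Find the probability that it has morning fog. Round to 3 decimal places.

Unnormalized posteriors (prior × likelihood):
  Regime R5: 0.18 × 0.014 = 0.00252
  Regime R4: 0.19 × 0.1675 = 0.031825
  Regime R3: 0.18 × 0.32 = 0.0576
  Regime R2: 0.45 × 0.244 = 0.1098
P(fog) = 0.00252 + 0.031825 + 0.0576 + 0.1098 = 0.201745 → 0.202.

0.202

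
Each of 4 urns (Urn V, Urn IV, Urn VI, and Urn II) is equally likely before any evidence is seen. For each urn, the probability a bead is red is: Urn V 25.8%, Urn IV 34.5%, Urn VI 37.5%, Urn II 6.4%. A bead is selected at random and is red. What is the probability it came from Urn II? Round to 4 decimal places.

0.0614

With a uniform prior (1/4 each), posterior ∝ likelihood:
  Urn V: 0.258
  Urn IV: 0.345
  Urn VI: 0.375
  Urn II: 0.064
Normalizing constant = 1.042.
P(Urn II | evidence) = 0.064 / 1.042 ≈ 0.0614.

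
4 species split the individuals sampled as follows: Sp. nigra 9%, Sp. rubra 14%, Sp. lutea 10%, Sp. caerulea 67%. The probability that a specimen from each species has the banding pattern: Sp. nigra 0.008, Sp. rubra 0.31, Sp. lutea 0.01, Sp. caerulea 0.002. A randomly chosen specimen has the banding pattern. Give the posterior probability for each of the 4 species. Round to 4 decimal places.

Unnormalized posteriors (prior × likelihood):
  Sp. nigra: 0.09 × 0.008 = 0.00072
  Sp. rubra: 0.14 × 0.31 = 0.0434
  Sp. lutea: 0.1 × 0.01 = 0.001
  Sp. caerulea: 0.67 × 0.002 = 0.00134
Normalizing constant = 0.04646.
P(Sp. nigra | banded) = 0.00072/0.04646 ≈ 0.0155
P(Sp. rubra | banded) = 0.0434/0.04646 ≈ 0.9341
P(Sp. lutea | banded) = 0.001/0.04646 ≈ 0.0215
P(Sp. caerulea | banded) = 0.00134/0.04646 ≈ 0.0288

Sp. nigra 0.0155, Sp. rubra 0.9341, Sp. lutea 0.0215, Sp. caerulea 0.0288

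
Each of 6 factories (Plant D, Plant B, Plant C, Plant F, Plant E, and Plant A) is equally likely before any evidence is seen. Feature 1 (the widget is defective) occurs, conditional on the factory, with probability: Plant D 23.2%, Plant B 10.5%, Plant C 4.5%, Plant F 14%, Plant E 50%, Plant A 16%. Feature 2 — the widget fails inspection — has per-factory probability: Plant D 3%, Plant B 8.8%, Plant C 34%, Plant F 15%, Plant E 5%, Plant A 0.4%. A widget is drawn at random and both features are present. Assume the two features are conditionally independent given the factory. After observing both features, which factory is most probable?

Plant E

Since the prior is uniform, the posterior is proportional to the likelihood:
  Plant D: 0.232 × 0.03 = 0.00696
  Plant B: 0.105 × 0.088 = 0.00924
  Plant C: 0.045 × 0.34 = 0.0153
  Plant F: 0.14 × 0.15 = 0.021
  Plant E: 0.5 × 0.05 = 0.025
  Plant A: 0.16 × 0.004 = 0.00064
Total = 0.07814.
Largest term belongs to Plant E, so Plant E is most probable.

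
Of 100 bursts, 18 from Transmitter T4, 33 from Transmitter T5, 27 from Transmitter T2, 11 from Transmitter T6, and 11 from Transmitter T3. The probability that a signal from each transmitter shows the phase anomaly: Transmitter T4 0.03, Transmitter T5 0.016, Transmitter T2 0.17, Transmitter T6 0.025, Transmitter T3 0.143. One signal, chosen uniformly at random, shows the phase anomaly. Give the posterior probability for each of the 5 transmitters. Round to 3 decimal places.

Prior × likelihood for each hypothesis:
  Transmitter T4: 0.18 × 0.03 = 0.0054
  Transmitter T5: 0.33 × 0.016 = 0.00528
  Transmitter T2: 0.27 × 0.17 = 0.0459
  Transmitter T6: 0.11 × 0.025 = 0.00275
  Transmitter T3: 0.11 × 0.143 = 0.01573
Total = 0.07506.
P(Transmitter T4 | anomaly) = 0.0054/0.07506 ≈ 0.072
P(Transmitter T5 | anomaly) = 0.00528/0.07506 ≈ 0.070
P(Transmitter T2 | anomaly) = 0.0459/0.07506 ≈ 0.612
P(Transmitter T6 | anomaly) = 0.00275/0.07506 ≈ 0.037
P(Transmitter T3 | anomaly) = 0.01573/0.07506 ≈ 0.210

Transmitter T4 0.072, Transmitter T5 0.070, Transmitter T2 0.612, Transmitter T6 0.037, Transmitter T3 0.210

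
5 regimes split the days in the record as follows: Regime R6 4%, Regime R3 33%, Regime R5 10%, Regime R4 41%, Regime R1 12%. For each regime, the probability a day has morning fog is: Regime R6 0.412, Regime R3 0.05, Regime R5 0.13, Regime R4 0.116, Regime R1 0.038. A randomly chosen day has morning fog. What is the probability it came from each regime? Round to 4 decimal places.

Regime R6 0.1680, Regime R3 0.1682, Regime R5 0.1325, Regime R4 0.4848, Regime R1 0.0465

Prior × likelihood for each hypothesis:
  Regime R6: 0.04 × 0.412 = 0.01648
  Regime R3: 0.33 × 0.05 = 0.0165
  Regime R5: 0.1 × 0.13 = 0.013
  Regime R4: 0.41 × 0.116 = 0.04756
  Regime R1: 0.12 × 0.038 = 0.00456
Total = 0.0981.
P(Regime R6 | fog) = 0.01648/0.0981 ≈ 0.1680
P(Regime R3 | fog) = 0.0165/0.0981 ≈ 0.1682
P(Regime R5 | fog) = 0.013/0.0981 ≈ 0.1325
P(Regime R4 | fog) = 0.04756/0.0981 ≈ 0.4848
P(Regime R1 | fog) = 0.00456/0.0981 ≈ 0.0465
(Check: 0.1680+0.1682+0.1325+0.4848+0.0465 = 1.0000.)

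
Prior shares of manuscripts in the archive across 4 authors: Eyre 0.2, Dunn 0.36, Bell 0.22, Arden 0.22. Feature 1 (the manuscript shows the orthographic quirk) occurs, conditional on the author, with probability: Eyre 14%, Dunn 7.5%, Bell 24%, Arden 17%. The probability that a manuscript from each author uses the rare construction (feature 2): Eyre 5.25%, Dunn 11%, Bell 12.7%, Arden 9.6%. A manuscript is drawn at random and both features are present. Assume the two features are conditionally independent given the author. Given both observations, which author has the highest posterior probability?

Bell

Prior × likelihood for each hypothesis:
  Eyre: 0.2 × 0.14 × 0.0525 = 0.00147
  Dunn: 0.36 × 0.075 × 0.11 = 0.00297
  Bell: 0.22 × 0.24 × 0.127 = 0.0067056
  Arden: 0.22 × 0.17 × 0.096 = 0.0035904
Sum = 0.014736.
Largest term belongs to Bell, so Bell is most probable.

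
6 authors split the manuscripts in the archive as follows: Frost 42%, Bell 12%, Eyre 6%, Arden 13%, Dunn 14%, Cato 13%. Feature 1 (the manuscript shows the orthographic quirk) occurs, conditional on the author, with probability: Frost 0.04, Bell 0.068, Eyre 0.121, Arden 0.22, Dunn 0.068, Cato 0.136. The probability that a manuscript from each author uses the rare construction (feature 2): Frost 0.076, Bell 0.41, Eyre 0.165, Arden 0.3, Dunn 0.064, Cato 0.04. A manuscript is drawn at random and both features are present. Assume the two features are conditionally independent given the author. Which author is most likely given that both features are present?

Arden

Prior × likelihood for each hypothesis:
  Frost: 0.42 × 0.04 × 0.076 = 0.0012768
  Bell: 0.12 × 0.068 × 0.41 = 0.0033456
  Eyre: 0.06 × 0.121 × 0.165 = 0.0011979
  Arden: 0.13 × 0.22 × 0.3 = 0.00858
  Dunn: 0.14 × 0.068 × 0.064 = 0.00060928
  Cato: 0.13 × 0.136 × 0.04 = 0.0007072
Normalizing constant = 0.01571678.
Largest term belongs to Arden, so Arden is most probable.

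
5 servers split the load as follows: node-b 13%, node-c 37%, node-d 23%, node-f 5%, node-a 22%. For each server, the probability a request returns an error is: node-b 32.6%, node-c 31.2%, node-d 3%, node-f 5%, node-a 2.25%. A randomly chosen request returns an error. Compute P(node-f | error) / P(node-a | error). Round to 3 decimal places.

Compute prior × likelihood for every hypothesis:
  node-b: 0.13 × 0.326 = 0.04238
  node-c: 0.37 × 0.312 = 0.11544
  node-d: 0.23 × 0.03 = 0.0069
  node-f: 0.05 × 0.05 = 0.0025
  node-a: 0.22 × 0.0225 = 0.00495
Total = 0.17217.
The ratio is 0.0025 / 0.00495 (the normalizer cancels) = 0.505.

0.505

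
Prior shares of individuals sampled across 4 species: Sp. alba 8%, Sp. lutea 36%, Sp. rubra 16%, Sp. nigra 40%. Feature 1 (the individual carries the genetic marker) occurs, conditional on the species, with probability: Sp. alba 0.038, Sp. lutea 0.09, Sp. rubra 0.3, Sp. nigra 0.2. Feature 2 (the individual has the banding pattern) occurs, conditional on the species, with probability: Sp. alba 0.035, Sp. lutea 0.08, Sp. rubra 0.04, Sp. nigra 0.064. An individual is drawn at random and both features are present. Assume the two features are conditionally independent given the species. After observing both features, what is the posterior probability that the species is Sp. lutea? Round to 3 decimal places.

0.266

Prior × likelihood for each hypothesis:
  Sp. alba: 0.08 × 0.038 × 0.035 = 0.0001064
  Sp. lutea: 0.36 × 0.09 × 0.08 = 0.002592
  Sp. rubra: 0.16 × 0.3 × 0.04 = 0.00192
  Sp. nigra: 0.4 × 0.2 × 0.064 = 0.00512
Total = 0.0097384.
P(Sp. lutea | evidence) = 0.002592 / 0.0097384 ≈ 0.266.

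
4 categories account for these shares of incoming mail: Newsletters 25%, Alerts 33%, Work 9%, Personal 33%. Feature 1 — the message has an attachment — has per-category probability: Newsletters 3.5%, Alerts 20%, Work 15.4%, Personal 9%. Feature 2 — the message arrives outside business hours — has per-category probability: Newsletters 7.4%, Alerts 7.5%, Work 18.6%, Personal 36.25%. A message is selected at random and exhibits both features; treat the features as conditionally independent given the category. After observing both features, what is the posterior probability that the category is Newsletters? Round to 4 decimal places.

0.0342

Compute prior × likelihood for every hypothesis:
  Newsletters: 0.25 × 0.035 × 0.074 = 0.0006475
  Alerts: 0.33 × 0.2 × 0.075 = 0.00495
  Work: 0.09 × 0.154 × 0.186 = 0.00257796
  Personal: 0.33 × 0.09 × 0.3625 = 0.01076625
Normalizing constant = 0.01894171.
P(Newsletters | evidence) = 0.0006475 / 0.01894171 ≈ 0.0342.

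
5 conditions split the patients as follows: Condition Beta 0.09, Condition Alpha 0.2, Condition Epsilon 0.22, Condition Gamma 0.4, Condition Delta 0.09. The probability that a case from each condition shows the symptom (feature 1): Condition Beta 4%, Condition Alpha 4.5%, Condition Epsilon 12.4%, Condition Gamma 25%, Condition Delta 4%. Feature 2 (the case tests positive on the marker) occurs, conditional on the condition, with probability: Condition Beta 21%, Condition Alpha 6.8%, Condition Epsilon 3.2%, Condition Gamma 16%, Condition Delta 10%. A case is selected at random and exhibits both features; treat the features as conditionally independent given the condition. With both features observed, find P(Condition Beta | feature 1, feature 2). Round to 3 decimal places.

Unnormalized posteriors (prior × likelihood):
  Condition Beta: 0.09 × 0.04 × 0.21 = 0.000756
  Condition Alpha: 0.2 × 0.045 × 0.068 = 0.000612
  Condition Epsilon: 0.22 × 0.124 × 0.032 = 0.00087296
  Condition Gamma: 0.4 × 0.25 × 0.16 = 0.016
  Condition Delta: 0.09 × 0.04 × 0.1 = 0.00036
Normalizing constant = 0.01860096.
P(Condition Beta | evidence) = 0.000756 / 0.01860096 ≈ 0.041.

0.041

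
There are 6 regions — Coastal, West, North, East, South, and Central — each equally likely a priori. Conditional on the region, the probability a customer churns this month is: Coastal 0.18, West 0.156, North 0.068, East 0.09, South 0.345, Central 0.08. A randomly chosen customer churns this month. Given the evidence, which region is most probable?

South

With a uniform prior (1/6 each), posterior ∝ likelihood:
  Coastal: 0.18
  West: 0.156
  North: 0.068
  East: 0.09
  South: 0.345
  Central: 0.08
Total = 0.919.
Largest term belongs to South, so South is most probable.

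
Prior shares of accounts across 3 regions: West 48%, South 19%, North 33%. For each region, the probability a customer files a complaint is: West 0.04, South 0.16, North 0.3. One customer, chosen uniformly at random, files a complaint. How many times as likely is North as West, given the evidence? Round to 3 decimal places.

Compute prior × likelihood for every hypothesis:
  West: 0.48 × 0.04 = 0.0192
  South: 0.19 × 0.16 = 0.0304
  North: 0.33 × 0.3 = 0.099
Sum = 0.1486.
The ratio is 0.099 / 0.0192 (the normalizer cancels) = 5.156.

5.156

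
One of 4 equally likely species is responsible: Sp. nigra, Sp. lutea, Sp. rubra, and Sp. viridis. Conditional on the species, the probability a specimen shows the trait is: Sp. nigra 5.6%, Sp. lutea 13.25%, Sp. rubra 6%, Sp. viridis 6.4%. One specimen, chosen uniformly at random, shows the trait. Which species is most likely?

Sp. lutea

With a uniform prior (1/4 each), posterior ∝ likelihood:
  Sp. nigra: 0.056
  Sp. lutea: 0.1325
  Sp. rubra: 0.06
  Sp. viridis: 0.064
Normalizing constant = 0.3125.
Largest term belongs to Sp. lutea, so Sp. lutea is most probable.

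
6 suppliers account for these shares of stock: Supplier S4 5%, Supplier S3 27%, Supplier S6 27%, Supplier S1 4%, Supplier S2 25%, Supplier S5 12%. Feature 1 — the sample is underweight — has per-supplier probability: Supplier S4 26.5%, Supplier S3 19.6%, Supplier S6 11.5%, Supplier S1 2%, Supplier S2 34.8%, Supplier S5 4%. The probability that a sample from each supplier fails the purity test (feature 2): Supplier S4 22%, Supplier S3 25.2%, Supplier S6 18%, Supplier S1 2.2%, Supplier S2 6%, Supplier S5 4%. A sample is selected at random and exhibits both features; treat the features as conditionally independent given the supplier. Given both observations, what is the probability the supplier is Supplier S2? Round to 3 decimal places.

0.191

Prior × likelihood for each hypothesis:
  Supplier S4: 0.05 × 0.265 × 0.22 = 0.002915
  Supplier S3: 0.27 × 0.196 × 0.252 = 0.01333584
  Supplier S6: 0.27 × 0.115 × 0.18 = 0.005589
  Supplier S1: 0.04 × 0.02 × 0.022 = 0.0000176
  Supplier S2: 0.25 × 0.348 × 0.06 = 0.00522
  Supplier S5: 0.12 × 0.04 × 0.04 = 0.000192
Total = 0.02726944.
P(Supplier S2 | evidence) = 0.00522 / 0.02726944 ≈ 0.191.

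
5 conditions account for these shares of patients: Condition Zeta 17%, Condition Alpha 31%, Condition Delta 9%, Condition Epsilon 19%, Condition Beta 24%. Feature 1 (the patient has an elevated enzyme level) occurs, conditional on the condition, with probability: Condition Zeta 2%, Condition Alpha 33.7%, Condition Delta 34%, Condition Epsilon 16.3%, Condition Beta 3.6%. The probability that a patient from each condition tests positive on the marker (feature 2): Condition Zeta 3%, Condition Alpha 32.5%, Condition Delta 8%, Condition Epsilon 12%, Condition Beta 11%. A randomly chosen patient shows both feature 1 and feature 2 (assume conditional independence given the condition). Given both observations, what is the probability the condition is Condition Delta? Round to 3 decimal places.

Compute prior × likelihood for every hypothesis:
  Condition Zeta: 0.17 × 0.02 × 0.03 = 0.000102
  Condition Alpha: 0.31 × 0.337 × 0.325 = 0.03395275
  Condition Delta: 0.09 × 0.34 × 0.08 = 0.002448
  Condition Epsilon: 0.19 × 0.163 × 0.12 = 0.0037164
  Condition Beta: 0.24 × 0.036 × 0.11 = 0.0009504
Normalizing constant = 0.04116955.
P(Condition Delta | evidence) = 0.002448 / 0.04116955 ≈ 0.059.

0.059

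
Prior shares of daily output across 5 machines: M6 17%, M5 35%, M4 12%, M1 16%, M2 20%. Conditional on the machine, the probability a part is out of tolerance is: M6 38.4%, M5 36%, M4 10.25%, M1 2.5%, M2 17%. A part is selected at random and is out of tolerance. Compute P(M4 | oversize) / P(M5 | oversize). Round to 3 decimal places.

Prior × likelihood for each hypothesis:
  M6: 0.17 × 0.384 = 0.06528
  M5: 0.35 × 0.36 = 0.126
  M4: 0.12 × 0.1025 = 0.0123
  M1: 0.16 × 0.025 = 0.004
  M2: 0.2 × 0.17 = 0.034
Normalizing constant = 0.24158.
The ratio is 0.0123 / 0.126 (the normalizer cancels) = 0.098.

0.098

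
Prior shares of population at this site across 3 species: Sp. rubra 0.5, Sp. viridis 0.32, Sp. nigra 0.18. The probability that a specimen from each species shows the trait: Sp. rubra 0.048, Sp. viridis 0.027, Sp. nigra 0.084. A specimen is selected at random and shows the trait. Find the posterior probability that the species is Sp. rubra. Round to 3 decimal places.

0.503

By Bayes' rule, posterior ∝ prior × likelihood:
  Sp. rubra: 0.5 × 0.048 = 0.024
  Sp. viridis: 0.32 × 0.027 = 0.00864
  Sp. nigra: 0.18 × 0.084 = 0.01512
Sum = 0.04776.
P(Sp. rubra | evidence) = 0.024 / 0.04776 ≈ 0.503.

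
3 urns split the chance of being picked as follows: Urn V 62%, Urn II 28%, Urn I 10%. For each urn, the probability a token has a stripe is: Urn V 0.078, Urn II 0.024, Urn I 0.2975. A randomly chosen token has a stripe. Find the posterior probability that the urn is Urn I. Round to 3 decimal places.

0.351

Prior × likelihood for each hypothesis:
  Urn V: 0.62 × 0.078 = 0.04836
  Urn II: 0.28 × 0.024 = 0.00672
  Urn I: 0.1 × 0.2975 = 0.02975
Total = 0.08483.
P(Urn I | evidence) = 0.02975 / 0.08483 ≈ 0.351.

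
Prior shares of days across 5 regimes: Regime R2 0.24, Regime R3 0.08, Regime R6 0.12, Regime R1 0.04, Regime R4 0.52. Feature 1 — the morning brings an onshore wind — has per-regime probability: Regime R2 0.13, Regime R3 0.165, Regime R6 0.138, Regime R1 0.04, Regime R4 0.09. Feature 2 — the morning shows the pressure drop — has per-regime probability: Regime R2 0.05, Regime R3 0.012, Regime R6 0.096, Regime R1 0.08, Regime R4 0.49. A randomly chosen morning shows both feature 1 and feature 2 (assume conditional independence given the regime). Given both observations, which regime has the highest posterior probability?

Regime R4

Prior × likelihood for each hypothesis:
  Regime R2: 0.24 × 0.13 × 0.05 = 0.00156
  Regime R3: 0.08 × 0.165 × 0.012 = 0.0001584
  Regime R6: 0.12 × 0.138 × 0.096 = 0.00158976
  Regime R1: 0.04 × 0.04 × 0.08 = 0.000128
  Regime R4: 0.52 × 0.09 × 0.49 = 0.022932
Normalizing constant = 0.02636816.
Largest term belongs to Regime R4, so Regime R4 is most probable.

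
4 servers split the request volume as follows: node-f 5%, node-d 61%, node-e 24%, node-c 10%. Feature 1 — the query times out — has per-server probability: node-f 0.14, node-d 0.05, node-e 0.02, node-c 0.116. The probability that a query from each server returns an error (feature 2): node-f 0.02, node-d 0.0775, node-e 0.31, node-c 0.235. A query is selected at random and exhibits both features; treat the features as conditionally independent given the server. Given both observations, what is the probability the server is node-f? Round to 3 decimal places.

0.021

Unnormalized posteriors (prior × likelihood):
  node-f: 0.05 × 0.14 × 0.02 = 0.00014
  node-d: 0.61 × 0.05 × 0.0775 = 0.00236375
  node-e: 0.24 × 0.02 × 0.31 = 0.001488
  node-c: 0.1 × 0.116 × 0.235 = 0.002726
Total = 0.00671775.
P(node-f | evidence) = 0.00014 / 0.00671775 ≈ 0.021.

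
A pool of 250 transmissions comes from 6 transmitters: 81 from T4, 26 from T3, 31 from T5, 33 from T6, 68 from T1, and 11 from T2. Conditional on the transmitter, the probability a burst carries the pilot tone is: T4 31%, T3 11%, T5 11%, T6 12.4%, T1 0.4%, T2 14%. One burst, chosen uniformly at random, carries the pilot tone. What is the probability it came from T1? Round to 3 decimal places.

Compute prior × likelihood for every hypothesis:
  T4: 0.324 × 0.31 = 0.10044
  T3: 0.104 × 0.11 = 0.01144
  T5: 0.124 × 0.11 = 0.01364
  T6: 0.132 × 0.124 = 0.016368
  T1: 0.272 × 0.004 = 0.001088
  T2: 0.044 × 0.14 = 0.00616
Normalizing constant = 0.149136.
P(T1 | evidence) = 0.001088 / 0.149136 ≈ 0.007.

0.007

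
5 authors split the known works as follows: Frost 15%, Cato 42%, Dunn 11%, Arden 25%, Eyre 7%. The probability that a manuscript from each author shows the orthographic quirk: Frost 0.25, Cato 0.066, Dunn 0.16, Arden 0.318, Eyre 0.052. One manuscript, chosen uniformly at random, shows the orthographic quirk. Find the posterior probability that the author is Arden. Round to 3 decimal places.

By Bayes' rule, posterior ∝ prior × likelihood:
  Frost: 0.15 × 0.25 = 0.0375
  Cato: 0.42 × 0.066 = 0.02772
  Dunn: 0.11 × 0.16 = 0.0176
  Arden: 0.25 × 0.318 = 0.0795
  Eyre: 0.07 × 0.052 = 0.00364
Normalizing constant = 0.16596.
P(Arden | evidence) = 0.0795 / 0.16596 ≈ 0.479.

0.479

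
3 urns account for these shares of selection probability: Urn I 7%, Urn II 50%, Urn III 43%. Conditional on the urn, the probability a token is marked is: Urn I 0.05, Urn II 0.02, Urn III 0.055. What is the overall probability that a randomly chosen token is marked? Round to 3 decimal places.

Compute prior × likelihood for every hypothesis:
  Urn I: 0.07 × 0.05 = 0.0035
  Urn II: 0.5 × 0.02 = 0.01
  Urn III: 0.43 × 0.055 = 0.02365
P(marked) = 0.0035 + 0.01 + 0.02365 = 0.03715 → 0.037.

0.037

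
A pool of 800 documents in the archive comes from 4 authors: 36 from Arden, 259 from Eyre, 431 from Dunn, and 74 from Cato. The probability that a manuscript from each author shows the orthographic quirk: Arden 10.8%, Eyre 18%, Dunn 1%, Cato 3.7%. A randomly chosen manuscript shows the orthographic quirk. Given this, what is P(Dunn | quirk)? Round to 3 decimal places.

0.075

Unnormalized posteriors (prior × likelihood):
  Arden: 0.045 × 0.108 = 0.00486
  Eyre: 0.32375 × 0.18 = 0.058275
  Dunn: 0.53875 × 0.01 = 0.0053875
  Cato: 0.0925 × 0.037 = 0.0034225
Sum = 0.071945.
P(Dunn | evidence) = 0.0053875 / 0.071945 ≈ 0.075.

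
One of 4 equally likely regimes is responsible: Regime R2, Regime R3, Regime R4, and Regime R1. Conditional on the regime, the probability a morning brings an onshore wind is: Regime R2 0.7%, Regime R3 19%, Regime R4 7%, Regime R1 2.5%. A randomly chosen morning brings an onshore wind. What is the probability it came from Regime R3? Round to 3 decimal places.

With a uniform prior (1/4 each), posterior ∝ likelihood:
  Regime R2: 0.007
  Regime R3: 0.19
  Regime R4: 0.07
  Regime R1: 0.025
Sum = 0.292.
P(Regime R3 | evidence) = 0.19 / 0.292 ≈ 0.651.

0.651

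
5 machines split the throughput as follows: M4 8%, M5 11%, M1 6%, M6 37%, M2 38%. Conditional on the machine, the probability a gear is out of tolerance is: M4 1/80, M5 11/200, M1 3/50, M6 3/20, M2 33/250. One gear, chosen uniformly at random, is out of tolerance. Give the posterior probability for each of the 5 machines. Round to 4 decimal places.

Prior × likelihood for each hypothesis:
  M4: 0.08 × 0.0125 = 0.001
  M5: 0.11 × 0.055 = 0.00605
  M1: 0.06 × 0.06 = 0.0036
  M6: 0.37 × 0.15 = 0.0555
  M2: 0.38 × 0.132 = 0.05016
Normalizing constant = 0.11631.
P(M4 | oversize) = 0.001/0.11631 ≈ 0.0086
P(M5 | oversize) = 0.00605/0.11631 ≈ 0.0520
P(M1 | oversize) = 0.0036/0.11631 ≈ 0.0310
P(M6 | oversize) = 0.0555/0.11631 ≈ 0.4772
P(M2 | oversize) = 0.05016/0.11631 ≈ 0.4313

M4 0.0086, M5 0.0520, M1 0.0310, M6 0.4772, M2 0.4313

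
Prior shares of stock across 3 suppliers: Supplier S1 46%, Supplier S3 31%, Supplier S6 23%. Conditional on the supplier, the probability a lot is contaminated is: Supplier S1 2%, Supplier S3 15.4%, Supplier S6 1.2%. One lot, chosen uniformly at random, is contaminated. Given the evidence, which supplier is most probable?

Unnormalized posteriors (prior × likelihood):
  Supplier S1: 0.46 × 0.02 = 0.0092
  Supplier S3: 0.31 × 0.154 = 0.04774
  Supplier S6: 0.23 × 0.012 = 0.00276
Normalizing constant = 0.0597.
Largest term belongs to Supplier S3, so Supplier S3 is most probable.

Supplier S3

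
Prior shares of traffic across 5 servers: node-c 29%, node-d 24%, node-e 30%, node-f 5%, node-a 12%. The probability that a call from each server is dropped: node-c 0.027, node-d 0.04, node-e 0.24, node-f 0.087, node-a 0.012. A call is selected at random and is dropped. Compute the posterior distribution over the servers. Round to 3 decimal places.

By Bayes' rule, posterior ∝ prior × likelihood:
  node-c: 0.29 × 0.027 = 0.00783
  node-d: 0.24 × 0.04 = 0.0096
  node-e: 0.3 × 0.24 = 0.072
  node-f: 0.05 × 0.087 = 0.00435
  node-a: 0.12 × 0.012 = 0.00144
Sum = 0.09522.
P(node-c | dropped) = 0.00783/0.09522 ≈ 0.082
P(node-d | dropped) = 0.0096/0.09522 ≈ 0.101
P(node-e | dropped) = 0.072/0.09522 ≈ 0.756
P(node-f | dropped) = 0.00435/0.09522 ≈ 0.046
P(node-a | dropped) = 0.00144/0.09522 ≈ 0.015
(Check: 0.082+0.101+0.756+0.046+0.015 = 1.000.)

node-c 0.082, node-d 0.101, node-e 0.756, node-f 0.046, node-a 0.015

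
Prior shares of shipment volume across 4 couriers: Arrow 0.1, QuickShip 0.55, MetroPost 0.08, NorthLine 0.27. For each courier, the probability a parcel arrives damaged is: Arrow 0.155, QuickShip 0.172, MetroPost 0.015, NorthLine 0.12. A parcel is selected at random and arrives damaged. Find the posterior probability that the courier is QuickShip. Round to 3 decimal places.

Unnormalized posteriors (prior × likelihood):
  Arrow: 0.1 × 0.155 = 0.0155
  QuickShip: 0.55 × 0.172 = 0.0946
  MetroPost: 0.08 × 0.015 = 0.0012
  NorthLine: 0.27 × 0.12 = 0.0324
Total = 0.1437.
P(QuickShip | evidence) = 0.0946 / 0.1437 ≈ 0.658.

0.658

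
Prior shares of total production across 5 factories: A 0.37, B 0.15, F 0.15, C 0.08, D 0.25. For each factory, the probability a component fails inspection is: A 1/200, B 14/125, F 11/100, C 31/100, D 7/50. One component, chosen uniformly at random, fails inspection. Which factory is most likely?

Prior × likelihood for each hypothesis:
  A: 0.37 × 0.005 = 0.00185
  B: 0.15 × 0.112 = 0.0168
  F: 0.15 × 0.11 = 0.0165
  C: 0.08 × 0.31 = 0.0248
  D: 0.25 × 0.14 = 0.035
Sum = 0.09495.
Largest term belongs to D, so D is most probable.

D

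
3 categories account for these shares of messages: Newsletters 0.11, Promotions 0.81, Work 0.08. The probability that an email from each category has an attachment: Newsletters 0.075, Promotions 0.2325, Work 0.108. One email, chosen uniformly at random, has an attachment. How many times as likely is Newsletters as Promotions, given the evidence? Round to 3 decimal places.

Prior × likelihood for each hypothesis:
  Newsletters: 0.11 × 0.075 = 0.00825
  Promotions: 0.81 × 0.2325 = 0.188325
  Work: 0.08 × 0.108 = 0.00864
Total = 0.205215.
The ratio is 0.00825 / 0.188325 (the normalizer cancels) = 0.044.

0.044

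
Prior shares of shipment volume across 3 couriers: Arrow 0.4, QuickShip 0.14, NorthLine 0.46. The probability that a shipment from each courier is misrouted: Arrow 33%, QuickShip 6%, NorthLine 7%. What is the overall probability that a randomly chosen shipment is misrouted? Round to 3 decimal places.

0.173

By Bayes' rule, posterior ∝ prior × likelihood:
  Arrow: 0.4 × 0.33 = 0.132
  QuickShip: 0.14 × 0.06 = 0.0084
  NorthLine: 0.46 × 0.07 = 0.0322
P(misrouted) = 0.132 + 0.0084 + 0.0322 = 0.1726 → 0.173.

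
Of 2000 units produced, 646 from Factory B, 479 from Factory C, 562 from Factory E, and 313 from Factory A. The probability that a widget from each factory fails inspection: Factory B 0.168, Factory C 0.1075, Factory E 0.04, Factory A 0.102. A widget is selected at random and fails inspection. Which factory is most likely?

Unnormalized posteriors (prior × likelihood):
  Factory B: 0.323 × 0.168 = 0.054264
  Factory C: 0.2395 × 0.1075 = 0.02574625
  Factory E: 0.281 × 0.04 = 0.01124
  Factory A: 0.1565 × 0.102 = 0.015963
Normalizing constant = 0.10721325.
Largest term belongs to Factory B, so Factory B is most probable.

Factory B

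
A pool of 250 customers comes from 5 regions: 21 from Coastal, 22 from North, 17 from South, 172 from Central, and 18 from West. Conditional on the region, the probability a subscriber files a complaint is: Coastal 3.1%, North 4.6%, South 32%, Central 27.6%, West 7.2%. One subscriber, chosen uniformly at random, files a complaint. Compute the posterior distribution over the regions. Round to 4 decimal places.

Coastal 0.0117, North 0.0181, South 0.0974, Central 0.8497, West 0.0232

By Bayes' rule, posterior ∝ prior × likelihood:
  Coastal: 0.084 × 0.031 = 0.002604
  North: 0.088 × 0.046 = 0.004048
  South: 0.068 × 0.32 = 0.02176
  Central: 0.688 × 0.276 = 0.189888
  West: 0.072 × 0.072 = 0.005184
Sum = 0.223484.
P(Coastal | complaint) = 0.002604/0.223484 ≈ 0.0117
P(North | complaint) = 0.004048/0.223484 ≈ 0.0181
P(South | complaint) = 0.02176/0.223484 ≈ 0.0974
P(Central | complaint) = 0.189888/0.223484 ≈ 0.8497
P(West | complaint) = 0.005184/0.223484 ≈ 0.0232
(Check: 0.0117+0.0181+0.0974+0.8497+0.0232 = 1.0001.)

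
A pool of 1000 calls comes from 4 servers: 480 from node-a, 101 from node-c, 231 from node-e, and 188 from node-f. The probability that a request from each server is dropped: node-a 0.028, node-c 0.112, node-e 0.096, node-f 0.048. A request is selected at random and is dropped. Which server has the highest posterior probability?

node-e

Unnormalized posteriors (prior × likelihood):
  node-a: 0.48 × 0.028 = 0.01344
  node-c: 0.101 × 0.112 = 0.011312
  node-e: 0.231 × 0.096 = 0.022176
  node-f: 0.188 × 0.048 = 0.009024
Total = 0.055952.
Largest term belongs to node-e, so node-e is most probable.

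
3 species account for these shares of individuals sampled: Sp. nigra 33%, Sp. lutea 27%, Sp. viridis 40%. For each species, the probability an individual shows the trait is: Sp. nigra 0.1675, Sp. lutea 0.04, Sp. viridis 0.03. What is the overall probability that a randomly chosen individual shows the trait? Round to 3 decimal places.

0.078

By Bayes' rule, posterior ∝ prior × likelihood:
  Sp. nigra: 0.33 × 0.1675 = 0.055275
  Sp. lutea: 0.27 × 0.04 = 0.0108
  Sp. viridis: 0.4 × 0.03 = 0.012
P(trait) = 0.055275 + 0.0108 + 0.012 = 0.078075 → 0.078.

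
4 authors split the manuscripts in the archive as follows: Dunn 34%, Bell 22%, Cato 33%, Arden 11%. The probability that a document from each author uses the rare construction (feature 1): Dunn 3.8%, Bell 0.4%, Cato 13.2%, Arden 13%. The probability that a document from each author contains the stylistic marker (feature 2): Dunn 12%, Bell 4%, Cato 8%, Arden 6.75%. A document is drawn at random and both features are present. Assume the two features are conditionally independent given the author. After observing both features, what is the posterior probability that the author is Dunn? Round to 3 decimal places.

Compute prior × likelihood for every hypothesis:
  Dunn: 0.34 × 0.038 × 0.12 = 0.0015504
  Bell: 0.22 × 0.004 × 0.04 = 0.0000352
  Cato: 0.33 × 0.132 × 0.08 = 0.0034848
  Arden: 0.11 × 0.13 × 0.0675 = 0.00096525
Sum = 0.00603565.
P(Dunn | evidence) = 0.0015504 / 0.00603565 ≈ 0.257.

0.257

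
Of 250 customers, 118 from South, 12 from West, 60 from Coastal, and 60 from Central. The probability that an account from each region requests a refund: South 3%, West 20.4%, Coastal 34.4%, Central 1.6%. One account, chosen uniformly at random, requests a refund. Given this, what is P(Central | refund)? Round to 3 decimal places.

Unnormalized posteriors (prior × likelihood):
  South: 0.472 × 0.03 = 0.01416
  West: 0.048 × 0.204 = 0.009792
  Coastal: 0.24 × 0.344 = 0.08256
  Central: 0.24 × 0.016 = 0.00384
Normalizing constant = 0.110352.
P(Central | evidence) = 0.00384 / 0.110352 ≈ 0.035.

0.035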